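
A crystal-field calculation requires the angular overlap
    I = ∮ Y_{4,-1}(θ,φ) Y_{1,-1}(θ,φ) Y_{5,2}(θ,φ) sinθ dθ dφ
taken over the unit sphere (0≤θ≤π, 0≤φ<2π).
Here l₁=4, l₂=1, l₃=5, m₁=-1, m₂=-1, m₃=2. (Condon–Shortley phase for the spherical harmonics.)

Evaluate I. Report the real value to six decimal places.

Checks pass: Σm=0; 10 even; l₃=5∈[3,5].
(2·4+1)(2·1+1)(2·5+1) = 297
Δ: 0! 8! 2! / 11! → 1/495
sum: t=0:+1/576 = 1/576
3j²(4 1 5; 0 0 0) = Δ·Π!·Σ² = 5/99  (sign -1)
sum: t=0:+1/1440 = 1/1440
3j²(4 1 5; -1 -1 2) = Δ·Π!·Σ² = 7/165  (sign -1)
combine: 4πI² = 297·5/99·7/165 = 7/11
take √, sign +1: I = 0.22503380

0.225034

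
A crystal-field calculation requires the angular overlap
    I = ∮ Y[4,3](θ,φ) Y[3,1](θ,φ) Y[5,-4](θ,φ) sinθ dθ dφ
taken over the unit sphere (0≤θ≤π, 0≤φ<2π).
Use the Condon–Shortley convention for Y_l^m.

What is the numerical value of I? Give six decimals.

Rules hold: Σm=0, L=12 even, 1≤5≤7.
N = 9·7·11 = 693
Δ = 2!·6!·4!/13! = 1/180180
Racah Σ t=0..2: t=0:+1/576 t=1:−1/144 t=2:+1/576 = -1/288
⇒ 3j(4 3 5; 0 0 0)² = 20/1001, sgn +1
Racah Σ t=0..1: t=0:+1/5760 t=1:−1/4320 = -1/17280
⇒ 3j(4 3 5; 3 1 -4)² = 7/4290, sgn +1
4πI² = N·(3j₀)²·(3jₘ)² = 42/1859
I = +1·√(0.0225928/4π) = 0.04240138

0.042401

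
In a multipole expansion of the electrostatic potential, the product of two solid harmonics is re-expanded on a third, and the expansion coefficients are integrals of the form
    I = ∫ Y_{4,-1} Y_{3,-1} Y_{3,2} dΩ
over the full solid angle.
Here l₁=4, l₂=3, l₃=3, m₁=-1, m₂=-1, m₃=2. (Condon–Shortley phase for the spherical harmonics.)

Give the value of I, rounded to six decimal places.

Rules hold: Σm=0, L=10 even, 1≤3≤7.
N = 9·7·7 = 441
Δ = 4!·4!·2!/11! = 1/34650
Racah Σ t=1..3: t=1:−1/72 t=2:+1/16 t=3:−1/72 = 5/144
⇒ 3j(4 3 3; 0 0 0)² = 2/77, sgn -1
Racah Σ t=1..2: t=1:−1/144 t=2:+1/48 = 1/72
⇒ 3j(4 3 3; -1 -1 2)² = 16/693, sgn -1
4πI² = N·(3j₀)²·(3jₘ)² = 32/121
I = +1·√(0.264463/4π) = 0.14506992

0.145070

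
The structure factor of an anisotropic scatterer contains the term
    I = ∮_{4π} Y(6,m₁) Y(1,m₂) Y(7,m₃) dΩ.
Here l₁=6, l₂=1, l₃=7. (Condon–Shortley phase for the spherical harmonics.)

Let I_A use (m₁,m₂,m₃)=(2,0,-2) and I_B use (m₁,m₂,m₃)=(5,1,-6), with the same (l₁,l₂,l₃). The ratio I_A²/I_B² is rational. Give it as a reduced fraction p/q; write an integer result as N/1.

15/26

Same 6,1,7: normalisation and zero-m 3j drop out of the ratio.
A: Δ: 0! 12! 2! / 15! → 1/1365; sum: t=0:+1/967680 = 1/967680; 3j²(6 1 7; 2 0 -2) = Δ·Π!·Σ² = 3/91  (sign -1)
B: Δ: 0! 12! 2! / 15! → 1/1365; sum: t=0:+1/79833600 = 1/79833600; 3j²(6 1 7; 5 1 -6) = Δ·Π!·Σ² = 2/35  (sign -1)
I_A²/I_B² = (3/91)/(2/35) = 15/26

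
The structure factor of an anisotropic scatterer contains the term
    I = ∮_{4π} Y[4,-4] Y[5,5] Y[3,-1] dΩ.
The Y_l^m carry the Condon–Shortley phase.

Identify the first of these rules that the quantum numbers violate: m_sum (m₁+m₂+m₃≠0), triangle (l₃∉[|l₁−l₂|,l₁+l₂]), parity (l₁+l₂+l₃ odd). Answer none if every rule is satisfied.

none

m₁+m₂+m₃ = -4 + 5 − 1 = 0  ✓
triangle: |4−5|=1 ≤ l₃=3 ≤ 4+5=9  ✓
parity: l₁+l₂+l₃ = 12 is even  ✓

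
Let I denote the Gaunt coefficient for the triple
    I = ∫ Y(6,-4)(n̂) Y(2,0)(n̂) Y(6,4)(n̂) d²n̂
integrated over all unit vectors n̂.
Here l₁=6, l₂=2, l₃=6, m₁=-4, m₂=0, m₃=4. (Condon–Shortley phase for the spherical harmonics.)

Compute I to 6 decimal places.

-0.022938

Rules hold: Σm=0, L=14 even, 4≤6≤8.
N = 13·5·13 = 845
Δ = 2!·10!·2!/15! = 1/90090
Racah Σ t=0..2: t=0:+1/69120 t=1:−1/14400 t=2:+1/69120 = -7/172800
⇒ 3j(6 2 6; 0 0 0)² = 14/715, sgn -1
Racah Σ t=0..2: t=0:+1/14515200 t=1:−1/362880 t=2:+1/322560 = 1/2419200
⇒ 3j(6 2 6; -4 0 4)² = 2/5005, sgn +1
4πI² = N·(3j₀)²·(3jₘ)² = 4/605
I = -1·√(0.00661157/4π) = -0.02293757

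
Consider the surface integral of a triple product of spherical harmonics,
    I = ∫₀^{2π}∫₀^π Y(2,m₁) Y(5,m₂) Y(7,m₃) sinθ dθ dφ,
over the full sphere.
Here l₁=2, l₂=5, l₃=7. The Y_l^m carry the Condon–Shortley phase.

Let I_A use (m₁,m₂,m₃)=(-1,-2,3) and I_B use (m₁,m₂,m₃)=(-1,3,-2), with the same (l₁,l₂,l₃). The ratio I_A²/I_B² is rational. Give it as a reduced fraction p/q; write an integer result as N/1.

16/3

Shared (l₁,l₂,l₃)=(2,5,7): N and (l;000)² cancel in I_A²/I_B².
A: Δ = 0!·4!·10!/15! = 1/15015; Racah Σ t=0..0: t=0:+1/181440 = 1/181440; ⇒ 3j(2 5 7; -1 -2 3)² = 32/1001, sgn +1
B: Δ = 0!·4!·10!/15! = 1/15015; Racah Σ t=0..0: t=0:+1/483840 = 1/483840; ⇒ 3j(2 5 7; -1 3 -2)² = 6/1001, sgn -1
I_A²/I_B² = (32/1001)/(6/1001) = 16/3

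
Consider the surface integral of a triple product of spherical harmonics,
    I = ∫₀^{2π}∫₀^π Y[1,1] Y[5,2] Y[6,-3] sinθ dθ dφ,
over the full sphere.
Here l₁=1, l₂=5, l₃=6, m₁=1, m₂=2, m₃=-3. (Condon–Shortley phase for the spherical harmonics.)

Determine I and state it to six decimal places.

Checks pass: Σm=0; 12 even; l₃=6∈[4,6].
(2·1+1)(2·5+1)(2·6+1) = 429
Δ: 0! 2! 10! / 13! → 1/858
sum: t=0:+1/14400 = 1/14400
3j²(1 5 6; 0 0 0) = Δ·Π!·Σ² = 6/143  (sign +1)
sum: t=0:+1/60480 = 1/60480
3j²(1 5 6; 1 2 -3) = Δ·Π!·Σ² = 6/143  (sign -1)
combine: 4πI² = 429·6/143·6/143 = 108/143
take √, sign -1: I = -0.24515397

-0.245154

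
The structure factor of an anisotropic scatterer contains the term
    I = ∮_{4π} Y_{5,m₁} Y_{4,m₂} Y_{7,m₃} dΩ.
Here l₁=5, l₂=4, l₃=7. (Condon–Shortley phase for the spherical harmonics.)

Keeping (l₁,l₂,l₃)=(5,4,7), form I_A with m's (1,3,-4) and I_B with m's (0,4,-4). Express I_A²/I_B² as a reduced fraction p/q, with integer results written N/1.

3/20

l's match ⇒ only the (l;m) 3-j factors differ between A and B.
A: triangle coeff Δ(5,4,7) = 1/6126120; Σ_t [1,2]: t=1:−1/518400 t=2:+1/345600 = 1/1036800; (3j)²=7/2210 [(5 4 7; 1 3 -4)], sign=-1
B: triangle coeff Δ(5,4,7) = 1/6126120; Σ_t [2,2]: t=2:+1/1036800 = 1/1036800; (3j)²=14/663 [(5 4 7; 0 4 -4)], sign=-1
I_A²/I_B² = (7/2210)/(14/663) = 3/20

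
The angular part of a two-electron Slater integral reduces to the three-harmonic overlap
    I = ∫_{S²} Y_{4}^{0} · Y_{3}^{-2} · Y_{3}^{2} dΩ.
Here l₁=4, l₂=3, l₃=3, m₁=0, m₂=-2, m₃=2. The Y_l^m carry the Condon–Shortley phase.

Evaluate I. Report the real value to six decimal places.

m-sum 0 ✓  L=10 even ✓  1≤3≤7 ✓
Π(2lᵢ+1) = 9×7×7 = 441
triangle coeff Δ(4,3,3) = 1/34650
Σ_t [1,3]: t=1:−1/72 t=2:+1/16 t=3:−1/72 = 5/144
(3j)²=2/77 [(4 3 3; 0 0 0)], sign=-1
Σ_t [0,1]: t=0:+1/576 t=1:−1/72 = -7/576
(3j)²=7/198 [(4 3 3; 0 -2 2)], sign=+1
⇒ 4πI² = 49/121
I = (-1)√(49/121/(4π)) = -0.17951487

-0.179515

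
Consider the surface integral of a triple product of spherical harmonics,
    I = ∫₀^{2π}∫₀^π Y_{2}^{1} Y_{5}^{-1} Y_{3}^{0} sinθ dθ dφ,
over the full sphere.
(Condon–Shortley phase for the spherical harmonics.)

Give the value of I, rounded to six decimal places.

-0.214318

Rules hold: Σm=0, L=10 even, 3≤3≤7.
N = 5·11·7 = 385
Δ = 4!·0!·6!/11! = 1/2310
Racah Σ t=2..2: t=2:+1/144 = 1/144
⇒ 3j(2 5 3; 0 0 0)² = 10/231, sgn -1
Racah Σ t=1..1: t=1:−1/216 = -1/216
⇒ 3j(2 5 3; 1 -1 0)² = 8/231, sgn +1
4πI² = N·(3j₀)²·(3jₘ)² = 400/693
I = -1·√(0.577201/4π) = -0.21431790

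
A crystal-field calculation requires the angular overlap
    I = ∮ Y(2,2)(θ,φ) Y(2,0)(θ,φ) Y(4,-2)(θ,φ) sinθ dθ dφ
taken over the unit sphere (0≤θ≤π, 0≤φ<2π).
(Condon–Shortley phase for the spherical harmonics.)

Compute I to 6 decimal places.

Rules hold: Σm=0, L=8 even, 0≤4≤4.
N = 5·5·9 = 225
Δ = 0!·4!·4!/9! = 1/630
Racah Σ t=0..0: t=0:+1/16 = 1/16
⇒ 3j(2 2 4; 0 0 0)² = 2/35, sgn +1
Racah Σ t=0..0: t=0:+1/96 = 1/96
⇒ 3j(2 2 4; 2 0 -2)² = 1/42, sgn +1
4πI² = N·(3j₀)²·(3jₘ)² = 15/49
I = +1·√(0.306122/4π) = 0.15607835

0.156078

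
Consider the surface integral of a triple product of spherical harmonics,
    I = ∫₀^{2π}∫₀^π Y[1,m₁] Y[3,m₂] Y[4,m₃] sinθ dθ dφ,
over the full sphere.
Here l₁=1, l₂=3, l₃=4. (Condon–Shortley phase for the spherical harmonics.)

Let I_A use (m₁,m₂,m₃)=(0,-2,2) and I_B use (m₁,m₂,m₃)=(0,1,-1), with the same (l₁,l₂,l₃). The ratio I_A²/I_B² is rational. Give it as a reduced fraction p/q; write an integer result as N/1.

Same 1,3,4: normalisation and zero-m 3j drop out of the ratio.
A: Δ: 0! 2! 6! / 9! → 1/252; sum: t=0:+1/120 = 1/120; 3j²(1 3 4; 0 -2 2) = Δ·Π!·Σ² = 1/21  (sign +1)
B: Δ: 0! 2! 6! / 9! → 1/252; sum: t=0:+1/48 = 1/48; 3j²(1 3 4; 0 1 -1) = Δ·Π!·Σ² = 5/84  (sign -1)
I_A²/I_B² = (1/21)/(5/84) = 4/5

4/5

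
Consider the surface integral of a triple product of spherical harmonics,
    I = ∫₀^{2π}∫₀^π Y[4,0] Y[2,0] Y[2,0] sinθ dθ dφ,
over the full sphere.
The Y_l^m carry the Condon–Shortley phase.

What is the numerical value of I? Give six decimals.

m-sum 0 ✓  L=8 even ✓  2≤2≤6 ✓
Π(2lᵢ+1) = 9×5×5 = 225
triangle coeff Δ(4,2,2) = 1/630
Σ_t [2,2]: t=2:+1/16 = 1/16
(3j)²=2/35 [(4 2 2; 0 0 0)], sign=+1
(m-triple is (0,0,0) — same symbol as above.)
⇒ 4πI² = 36/49
I = (+1)√(36/49/(4π)) = 0.24179554

0.241796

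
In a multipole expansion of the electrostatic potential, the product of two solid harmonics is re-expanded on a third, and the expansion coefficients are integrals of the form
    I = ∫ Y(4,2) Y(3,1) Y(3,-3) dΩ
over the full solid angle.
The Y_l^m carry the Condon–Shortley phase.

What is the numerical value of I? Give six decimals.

-0.188451

m-sum 0 ✓  L=10 even ✓  1≤3≤7 ✓
Π(2lᵢ+1) = 9×7×7 = 441
triangle coeff Δ(4,3,3) = 1/34650
Σ_t [1,3]: t=1:−1/72 t=2:+1/16 t=3:−1/72 = 5/144
(3j)²=2/77 [(4 3 3; 0 0 0)], sign=-1
Σ_t [2,2]: t=2:+1/192 = 1/192
(3j)²=3/77 [(4 3 3; 2 1 -3)], sign=+1
⇒ 4πI² = 54/121
I = (-1)√(54/121/(4π)) = -0.18845135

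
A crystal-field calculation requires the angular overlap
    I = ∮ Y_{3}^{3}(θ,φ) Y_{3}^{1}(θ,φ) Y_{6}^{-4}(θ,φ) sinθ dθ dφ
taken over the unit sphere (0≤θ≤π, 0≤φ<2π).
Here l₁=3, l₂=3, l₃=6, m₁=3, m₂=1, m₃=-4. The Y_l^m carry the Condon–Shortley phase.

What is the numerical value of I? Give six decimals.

m-sum 0 ✓  L=12 even ✓  0≤6≤6 ✓
Π(2lᵢ+1) = 7×7×13 = 637
triangle coeff Δ(3,3,6) = 1/12012
Σ_t [0,0]: t=0:+1/1296 = 1/1296
(3j)²=100/3003 [(3 3 6; 0 0 0)], sign=+1
Σ_t [0,0]: t=0:+1/34560 = 1/34560
(3j)²=5/286 [(3 3 6; 3 1 -4)], sign=+1
⇒ 4πI² = 1750/4719
I = (+1)√(1750/4719/(4π)) = 0.17178653

0.171787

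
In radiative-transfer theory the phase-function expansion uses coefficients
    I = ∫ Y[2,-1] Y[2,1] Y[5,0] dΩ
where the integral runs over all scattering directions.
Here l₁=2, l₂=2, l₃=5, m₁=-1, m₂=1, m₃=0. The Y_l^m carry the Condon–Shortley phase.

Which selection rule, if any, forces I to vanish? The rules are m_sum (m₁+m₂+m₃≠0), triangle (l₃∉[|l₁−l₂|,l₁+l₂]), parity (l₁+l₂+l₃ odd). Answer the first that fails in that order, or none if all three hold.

Σmᵢ = 0  ✓
l₃∈[|l₁−l₂|,l₁+l₂]=[0,4], have l₃=5  ✗
Σlᵢ = 9 ⇒ odd

triangle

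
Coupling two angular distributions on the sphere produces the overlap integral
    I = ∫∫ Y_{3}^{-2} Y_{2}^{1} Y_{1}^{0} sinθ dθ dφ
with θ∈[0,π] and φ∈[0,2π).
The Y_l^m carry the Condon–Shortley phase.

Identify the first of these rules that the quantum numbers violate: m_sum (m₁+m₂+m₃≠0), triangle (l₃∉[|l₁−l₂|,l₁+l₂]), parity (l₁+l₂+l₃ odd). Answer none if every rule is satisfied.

azimuthal sum: -2 + 1 + 0 = -1  ✗
1 ≤ 1 ≤ 5 (triangle on l)
L = 3 + 2 + 1 = 6 (even)

m_sum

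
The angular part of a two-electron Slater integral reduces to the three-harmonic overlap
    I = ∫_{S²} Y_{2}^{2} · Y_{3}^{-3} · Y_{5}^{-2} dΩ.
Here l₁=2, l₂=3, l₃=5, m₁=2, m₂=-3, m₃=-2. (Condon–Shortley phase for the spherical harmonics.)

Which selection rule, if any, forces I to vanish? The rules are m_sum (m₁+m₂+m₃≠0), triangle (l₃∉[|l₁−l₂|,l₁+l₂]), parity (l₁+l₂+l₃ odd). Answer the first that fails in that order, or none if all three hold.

m_sum

Σmᵢ = -3  ✗
l₃∈[|l₁−l₂|,l₁+l₂]=[1,5], have l₃=5
Σlᵢ = 10 ⇒ even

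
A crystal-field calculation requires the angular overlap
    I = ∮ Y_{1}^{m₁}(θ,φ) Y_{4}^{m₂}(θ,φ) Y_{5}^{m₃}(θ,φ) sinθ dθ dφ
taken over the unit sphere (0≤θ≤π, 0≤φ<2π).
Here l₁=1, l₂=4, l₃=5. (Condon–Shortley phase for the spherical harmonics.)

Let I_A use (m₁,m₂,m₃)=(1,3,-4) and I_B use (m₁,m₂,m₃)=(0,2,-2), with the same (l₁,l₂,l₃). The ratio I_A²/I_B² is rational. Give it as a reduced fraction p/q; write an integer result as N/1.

Same 1,4,5: normalisation and zero-m 3j drop out of the ratio.
A: Δ: 0! 2! 8! / 11! → 1/495; sum: t=0:+1/10080 = 1/10080; 3j²(1 4 5; 1 3 -4) = Δ·Π!·Σ² = 4/55  (sign -1)
B: Δ: 0! 2! 8! / 11! → 1/495; sum: t=0:+1/1440 = 1/1440; 3j²(1 4 5; 0 2 -2) = Δ·Π!·Σ² = 7/165  (sign -1)
I_A²/I_B² = (4/55)/(7/165) = 12/7

12/7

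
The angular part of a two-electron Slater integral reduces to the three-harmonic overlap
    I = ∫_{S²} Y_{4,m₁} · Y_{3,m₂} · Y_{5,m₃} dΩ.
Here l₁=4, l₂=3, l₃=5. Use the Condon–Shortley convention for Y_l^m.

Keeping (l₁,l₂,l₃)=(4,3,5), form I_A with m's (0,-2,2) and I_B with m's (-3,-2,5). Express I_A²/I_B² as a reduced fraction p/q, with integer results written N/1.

Shared (l₁,l₂,l₃)=(4,3,5): N and (l;000)² cancel in I_A²/I_B².
A: Δ = 2!·6!·4!/13! = 1/180180; Racah Σ t=0..1: t=0:+1/576 t=1:−1/864 = 1/1728; ⇒ 3j(4 3 5; 0 -2 2)² = 5/1287, sgn -1
B: Δ = 2!·6!·4!/13! = 1/180180; Racah Σ t=1..1: t=1:−1/17280 = -1/17280; ⇒ 3j(4 3 5; -3 -2 5)² = 35/858, sgn -1
I_A²/I_B² = (5/1287)/(35/858) = 2/21

2/21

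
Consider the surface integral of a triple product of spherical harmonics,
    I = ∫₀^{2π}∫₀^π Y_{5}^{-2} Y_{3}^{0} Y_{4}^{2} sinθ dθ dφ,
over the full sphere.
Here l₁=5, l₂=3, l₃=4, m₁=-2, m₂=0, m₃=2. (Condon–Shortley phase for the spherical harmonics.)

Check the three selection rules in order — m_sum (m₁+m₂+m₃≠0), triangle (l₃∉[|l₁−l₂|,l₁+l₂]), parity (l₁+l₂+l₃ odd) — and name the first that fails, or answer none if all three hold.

none

Σmᵢ = 0  ✓
l₃∈[|l₁−l₂|,l₁+l₂]=[2,8], have l₃=4  ✓
Σlᵢ = 12 ⇒ even  ✓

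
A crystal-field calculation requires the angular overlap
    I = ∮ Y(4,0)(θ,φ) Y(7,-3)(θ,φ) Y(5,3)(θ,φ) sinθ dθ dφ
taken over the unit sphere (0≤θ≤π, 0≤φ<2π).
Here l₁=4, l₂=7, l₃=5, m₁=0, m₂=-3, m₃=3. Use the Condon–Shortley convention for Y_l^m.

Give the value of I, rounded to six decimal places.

m-sum 0 ✓  L=16 even ✓  3≤5≤11 ✓
Π(2lᵢ+1) = 9×15×11 = 1485
triangle coeff Δ(4,7,5) = 1/6126120
Σ_t [2,4]: t=2:+1/69120 t=3:−1/20736 t=4:+1/69120 = -1/51840
(3j)²=280/21879 [(4 7 5; 0 0 0)], sign=+1
Σ_t [2,4]: t=2:+1/138240 t=3:−1/181440 t=4:+1/3870720 = 23/11612160
(3j)²=529/204204 [(4 7 5; 0 -3 3)], sign=+1
⇒ 4πI² = 26450/537251
I = (+1)√(26450/537251/(4π)) = 0.06259207

0.062592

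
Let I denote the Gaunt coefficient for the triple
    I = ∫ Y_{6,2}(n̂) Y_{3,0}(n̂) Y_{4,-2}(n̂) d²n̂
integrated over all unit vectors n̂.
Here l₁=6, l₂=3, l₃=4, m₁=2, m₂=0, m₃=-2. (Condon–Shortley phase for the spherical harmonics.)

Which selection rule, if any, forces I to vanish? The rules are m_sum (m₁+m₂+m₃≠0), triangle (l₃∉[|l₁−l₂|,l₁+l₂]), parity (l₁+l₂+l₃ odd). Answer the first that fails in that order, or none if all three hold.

parity

azimuthal sum: 2 + 0 − 2 = 0  ✓
3 ≤ 4 ≤ 9 (triangle on l)  ✓
L = 6 + 3 + 4 = 13 (odd)  ✗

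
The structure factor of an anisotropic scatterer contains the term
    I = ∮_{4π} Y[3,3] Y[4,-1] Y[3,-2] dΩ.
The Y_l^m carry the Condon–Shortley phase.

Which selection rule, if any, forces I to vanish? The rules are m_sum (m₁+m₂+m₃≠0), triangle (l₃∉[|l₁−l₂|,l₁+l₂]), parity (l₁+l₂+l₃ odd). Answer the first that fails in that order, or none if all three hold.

none

m₁+m₂+m₃ = 3 − 1 − 2 = 0  ✓
triangle: |3−4|=1 ≤ l₃=3 ≤ 3+4=7  ✓
parity: l₁+l₂+l₃ = 10 is even  ✓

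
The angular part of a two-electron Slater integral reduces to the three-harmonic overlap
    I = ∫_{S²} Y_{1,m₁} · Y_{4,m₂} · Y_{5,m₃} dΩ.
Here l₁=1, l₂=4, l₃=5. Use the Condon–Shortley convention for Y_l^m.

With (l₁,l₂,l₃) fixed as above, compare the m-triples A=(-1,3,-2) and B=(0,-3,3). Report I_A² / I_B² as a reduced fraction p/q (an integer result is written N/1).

l's match ⇒ only the (l;m) 3-j factors differ between A and B.
A: triangle coeff Δ(1,4,5) = 1/495; Σ_t [0,0]: t=0:+1/10080 = 1/10080; (3j)²=1/165 [(1 4 5; -1 3 -2)], sign=-1
B: triangle coeff Δ(1,4,5) = 1/495; Σ_t [0,0]: t=0:+1/5040 = 1/5040; (3j)²=16/495 [(1 4 5; 0 -3 3)], sign=+1
I_A²/I_B² = (1/165)/(16/495) = 3/16

3/16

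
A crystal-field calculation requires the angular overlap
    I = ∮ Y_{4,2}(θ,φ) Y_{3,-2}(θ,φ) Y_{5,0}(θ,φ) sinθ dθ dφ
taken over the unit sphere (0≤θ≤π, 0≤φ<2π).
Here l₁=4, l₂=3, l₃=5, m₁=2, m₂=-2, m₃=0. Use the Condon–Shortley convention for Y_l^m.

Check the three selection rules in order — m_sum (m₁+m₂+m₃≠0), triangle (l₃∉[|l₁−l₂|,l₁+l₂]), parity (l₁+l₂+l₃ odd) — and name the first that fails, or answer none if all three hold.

m₁+m₂+m₃ = 2 − 2 + 0 = 0  ✓
triangle: |4−3|=1 ≤ l₃=5 ≤ 4+3=7  ✓
parity: l₁+l₂+l₃ = 12 is even  ✓

none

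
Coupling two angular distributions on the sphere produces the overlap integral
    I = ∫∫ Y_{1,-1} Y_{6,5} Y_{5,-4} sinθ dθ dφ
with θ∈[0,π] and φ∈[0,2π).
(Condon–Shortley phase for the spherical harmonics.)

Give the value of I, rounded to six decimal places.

-0.303018

Rules hold: Σm=0, L=12 even, 5≤5≤7.
N = 3·13·11 = 429
Δ = 2!·0!·10!/13! = 1/858
Racah Σ t=1..1: t=1:−1/14400 = -1/14400
⇒ 3j(1 6 5; 0 0 0)² = 6/143, sgn +1
Racah Σ t=2..2: t=2:+1/725760 = 1/725760
⇒ 3j(1 6 5; -1 5 -4)² = 5/78, sgn -1
4πI² = N·(3j₀)²·(3jₘ)² = 15/13
I = -1·√(1.15385/4π) = -0.30301841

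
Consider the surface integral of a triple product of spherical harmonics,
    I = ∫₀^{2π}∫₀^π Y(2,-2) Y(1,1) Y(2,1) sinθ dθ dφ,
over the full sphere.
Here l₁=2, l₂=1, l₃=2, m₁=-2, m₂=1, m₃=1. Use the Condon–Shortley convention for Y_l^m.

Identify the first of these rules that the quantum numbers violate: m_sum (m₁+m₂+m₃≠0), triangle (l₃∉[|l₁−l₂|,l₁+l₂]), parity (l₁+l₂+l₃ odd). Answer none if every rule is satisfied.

parity

azimuthal sum: -2 + 1 + 1 = 0  ✓
1 ≤ 2 ≤ 3 (triangle on l)  ✓
L = 2 + 1 + 2 = 5 (odd)  ✗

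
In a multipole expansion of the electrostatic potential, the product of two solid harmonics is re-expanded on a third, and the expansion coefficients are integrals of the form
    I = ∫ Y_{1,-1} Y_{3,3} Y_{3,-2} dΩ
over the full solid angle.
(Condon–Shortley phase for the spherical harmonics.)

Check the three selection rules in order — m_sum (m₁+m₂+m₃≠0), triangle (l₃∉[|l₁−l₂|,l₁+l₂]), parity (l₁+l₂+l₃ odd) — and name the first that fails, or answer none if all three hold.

parity

m₁+m₂+m₃ = -1 + 3 − 2 = 0  ✓
triangle: |1−3|=2 ≤ l₃=3 ≤ 1+3=4  ✓
parity: l₁+l₂+l₃ = 7 is odd  ✗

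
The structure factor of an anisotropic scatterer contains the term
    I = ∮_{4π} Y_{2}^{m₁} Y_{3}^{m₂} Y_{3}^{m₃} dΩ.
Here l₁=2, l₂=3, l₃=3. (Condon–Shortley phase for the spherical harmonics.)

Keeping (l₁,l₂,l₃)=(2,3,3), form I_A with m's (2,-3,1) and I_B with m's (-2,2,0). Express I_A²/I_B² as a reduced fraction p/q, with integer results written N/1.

1/2

Same 2,3,3: normalisation and zero-m 3j drop out of the ratio.
A: Δ: 2! 2! 4! / 9! → 1/3780; sum: t=0:+1/96 = 1/96; 3j²(2 3 3; 2 -3 1) = Δ·Π!·Σ² = 1/42  (sign +1)
B: Δ: 2! 2! 4! / 9! → 1/3780; sum: t=2:+1/24 = 1/24; 3j²(2 3 3; -2 2 0) = Δ·Π!·Σ² = 1/21  (sign -1)
I_A²/I_B² = (1/42)/(1/21) = 1/2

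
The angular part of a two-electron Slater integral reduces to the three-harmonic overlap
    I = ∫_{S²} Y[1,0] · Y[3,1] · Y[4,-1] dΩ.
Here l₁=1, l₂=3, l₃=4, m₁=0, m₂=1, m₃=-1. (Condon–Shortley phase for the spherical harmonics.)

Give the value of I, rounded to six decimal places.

-0.238414

Checks pass: Σm=0; 8 even; l₃=4∈[2,4].
(2·1+1)(2·3+1)(2·4+1) = 189
Δ: 0! 2! 6! / 9! → 1/252
sum: t=0:+1/36 = 1/36
3j²(1 3 4; 0 0 0) = Δ·Π!·Σ² = 4/63  (sign +1)
sum: t=0:+1/48 = 1/48
3j²(1 3 4; 0 1 -1) = Δ·Π!·Σ² = 5/84  (sign -1)
combine: 4πI² = 189·4/63·5/84 = 5/7
take √, sign -1: I = -0.23841361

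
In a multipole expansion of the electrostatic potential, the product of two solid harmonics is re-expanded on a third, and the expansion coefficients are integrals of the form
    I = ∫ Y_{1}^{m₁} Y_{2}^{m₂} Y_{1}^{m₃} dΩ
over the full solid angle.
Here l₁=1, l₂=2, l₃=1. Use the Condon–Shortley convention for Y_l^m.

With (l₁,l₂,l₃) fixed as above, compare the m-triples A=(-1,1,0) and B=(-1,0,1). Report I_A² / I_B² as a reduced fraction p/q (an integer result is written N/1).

Same 1,2,1: normalisation and zero-m 3j drop out of the ratio.
A: Δ: 2! 0! 2! / 5! → 1/30; sum: t=2:+1/2 = 1/2; 3j²(1 2 1; -1 1 0) = Δ·Π!·Σ² = 1/10  (sign -1)
B: Δ: 2! 0! 2! / 5! → 1/30; sum: t=2:+1/4 = 1/4; 3j²(1 2 1; -1 0 1) = Δ·Π!·Σ² = 1/30  (sign +1)
I_A²/I_B² = (1/10)/(1/30) = 3/1

3/1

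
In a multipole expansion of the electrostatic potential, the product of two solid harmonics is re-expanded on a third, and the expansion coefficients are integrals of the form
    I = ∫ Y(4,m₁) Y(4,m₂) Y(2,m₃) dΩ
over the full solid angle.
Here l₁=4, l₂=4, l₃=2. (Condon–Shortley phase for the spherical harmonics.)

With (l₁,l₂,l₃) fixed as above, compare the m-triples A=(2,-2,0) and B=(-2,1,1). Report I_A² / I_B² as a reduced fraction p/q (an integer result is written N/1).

64/243

Same 4,4,2: normalisation and zero-m 3j drop out of the ratio.
A: Δ: 6! 2! 2! / 11! → 1/13860; sum: t=0:+1/2880 t=1:−1/120 t=2:+1/192 = -1/360; 3j²(4 4 2; 2 -2 0) = Δ·Π!·Σ² = 16/3465  (sign -1)
B: Δ: 6! 2! 2! / 11! → 1/13860; sum: t=4:+1/96 t=5:−1/240 = 1/160; 3j²(4 4 2; -2 1 1) = Δ·Π!·Σ² = 27/1540  (sign -1)
I_A²/I_B² = (16/3465)/(27/1540) = 64/243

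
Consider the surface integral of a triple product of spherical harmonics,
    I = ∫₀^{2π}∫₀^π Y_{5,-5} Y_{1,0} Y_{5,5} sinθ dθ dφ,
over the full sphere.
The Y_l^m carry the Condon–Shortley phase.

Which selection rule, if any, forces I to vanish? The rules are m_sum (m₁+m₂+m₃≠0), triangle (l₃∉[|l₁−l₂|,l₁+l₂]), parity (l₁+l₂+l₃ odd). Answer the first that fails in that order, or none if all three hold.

m₁+m₂+m₃ = -5 + 0 + 5 = 0  ✓
triangle: |5−1|=4 ≤ l₃=5 ≤ 5+1=6  ✓
parity: l₁+l₂+l₃ = 11 is odd  ✗

parity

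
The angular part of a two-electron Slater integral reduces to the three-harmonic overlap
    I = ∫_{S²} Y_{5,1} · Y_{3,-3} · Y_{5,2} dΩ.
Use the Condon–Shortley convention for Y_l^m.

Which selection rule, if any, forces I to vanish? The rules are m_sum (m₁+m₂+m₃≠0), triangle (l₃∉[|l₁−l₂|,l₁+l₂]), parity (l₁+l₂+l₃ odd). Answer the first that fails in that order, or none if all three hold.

Σmᵢ = 0  ✓
l₃∈[|l₁−l₂|,l₁+l₂]=[2,8], have l₃=5  ✓
Σlᵢ = 13 ⇒ odd  ✗

parity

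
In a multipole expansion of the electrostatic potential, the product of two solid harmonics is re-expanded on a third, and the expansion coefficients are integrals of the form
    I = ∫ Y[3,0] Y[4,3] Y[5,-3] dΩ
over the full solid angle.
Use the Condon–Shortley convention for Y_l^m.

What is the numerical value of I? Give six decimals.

Rules hold: Σm=0, L=12 even, 1≤5≤7.
N = 7·9·11 = 693
Δ = 2!·4!·6!/13! = 1/180180
Racah Σ t=0..2: t=0:+1/576 t=1:−1/144 t=2:+1/576 = -1/288
⇒ 3j(3 4 5; 0 0 0)² = 20/1001, sgn +1
Racah Σ t=1..2: t=1:−1/2880 t=2:+1/1440 = 1/2880
⇒ 3j(3 4 5; 0 3 -3)² = 7/715, sgn +1
4πI² = N·(3j₀)²·(3jₘ)² = 252/1859
I = +1·√(0.135557/4π) = 0.10386175

0.103862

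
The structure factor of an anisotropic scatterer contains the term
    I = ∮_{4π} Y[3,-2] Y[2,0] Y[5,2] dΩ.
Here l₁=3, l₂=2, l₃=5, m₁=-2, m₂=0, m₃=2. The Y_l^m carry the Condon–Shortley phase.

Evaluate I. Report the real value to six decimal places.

0.190188

Checks pass: Σm=0; 10 even; l₃=5∈[1,5].
(2·3+1)(2·2+1)(2·5+1) = 385
Δ: 0! 6! 4! / 11! → 1/2310
sum: t=0:+1/144 = 1/144
3j²(3 2 5; 0 0 0) = Δ·Π!·Σ² = 10/231  (sign -1)
sum: t=0:+1/480 = 1/480
3j²(3 2 5; -2 0 2) = Δ·Π!·Σ² = 3/110  (sign -1)
combine: 4πI² = 385·10/231·3/110 = 5/11
take √, sign +1: I = 0.19018827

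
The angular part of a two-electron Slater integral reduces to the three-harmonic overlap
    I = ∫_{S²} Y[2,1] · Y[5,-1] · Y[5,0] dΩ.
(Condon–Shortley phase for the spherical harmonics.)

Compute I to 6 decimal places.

m-sum 0 ✓  L=12 even ✓  3≤5≤7 ✓
Π(2lᵢ+1) = 5×11×11 = 605
triangle coeff Δ(2,5,5) = 1/38610
Σ_t [0,2]: t=0:+1/2880 t=1:−1/576 t=2:+1/2880 = -1/960
(3j)²=10/429 [(2 5 5; 0 0 0)], sign=+1
Σ_t [0,1]: t=0:+1/1152 t=1:−1/1440 = 1/5760
(3j)²=1/858 [(2 5 5; 1 -1 0)], sign=-1
⇒ 4πI² = 25/1521
I = (-1)√(25/1521/(4π)) = -0.03616600

-0.036166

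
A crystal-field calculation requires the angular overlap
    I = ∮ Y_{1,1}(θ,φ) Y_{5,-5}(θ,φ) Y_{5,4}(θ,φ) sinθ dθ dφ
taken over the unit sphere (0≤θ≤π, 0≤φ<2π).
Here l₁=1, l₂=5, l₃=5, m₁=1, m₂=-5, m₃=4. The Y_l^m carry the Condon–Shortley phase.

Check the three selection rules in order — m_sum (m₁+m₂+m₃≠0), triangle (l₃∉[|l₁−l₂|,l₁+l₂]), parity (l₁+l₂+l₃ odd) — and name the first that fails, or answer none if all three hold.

Σmᵢ = 0  ✓
l₃∈[|l₁−l₂|,l₁+l₂]=[4,6], have l₃=5  ✓
Σlᵢ = 11 ⇒ odd  ✗

parity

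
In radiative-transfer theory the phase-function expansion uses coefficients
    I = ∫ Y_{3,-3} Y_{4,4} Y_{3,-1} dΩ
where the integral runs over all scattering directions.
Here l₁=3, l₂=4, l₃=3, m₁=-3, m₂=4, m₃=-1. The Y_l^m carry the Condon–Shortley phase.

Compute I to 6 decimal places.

-0.166198

Checks pass: Σm=0; 10 even; l₃=3∈[1,7].
(2·3+1)(2·4+1)(2·3+1) = 441
Δ: 4! 2! 4! / 11! → 1/34650
sum: t=1:−1/72 t=2:+1/16 t=3:−1/72 = 5/144
3j²(3 4 3; 0 0 0) = Δ·Π!·Σ² = 2/77  (sign -1)
sum: t=4:+1/1152 = 1/1152
3j²(3 4 3; -3 4 -1) = Δ·Π!·Σ² = 1/33  (sign +1)
combine: 4πI² = 441·2/77·1/33 = 42/121
take √, sign -1: I = -0.16619847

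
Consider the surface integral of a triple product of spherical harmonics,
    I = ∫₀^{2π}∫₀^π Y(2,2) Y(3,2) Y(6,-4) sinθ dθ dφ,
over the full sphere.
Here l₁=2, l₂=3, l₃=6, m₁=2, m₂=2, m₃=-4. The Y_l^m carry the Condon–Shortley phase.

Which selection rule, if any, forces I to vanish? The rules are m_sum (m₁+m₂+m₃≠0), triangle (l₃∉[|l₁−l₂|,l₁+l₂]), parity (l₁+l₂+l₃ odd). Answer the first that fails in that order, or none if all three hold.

azimuthal sum: 2 + 2 − 4 = 0  ✓
1 ≤ 6 ≤ 5 (triangle on l)  ✗
L = 2 + 3 + 6 = 11 (odd)

triangle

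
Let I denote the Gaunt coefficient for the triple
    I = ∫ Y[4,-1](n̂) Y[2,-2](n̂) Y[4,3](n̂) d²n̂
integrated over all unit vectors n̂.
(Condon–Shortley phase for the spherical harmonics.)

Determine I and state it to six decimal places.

0.159270

m-sum 0 ✓  L=10 even ✓  2≤4≤6 ✓
Π(2lᵢ+1) = 9×5×9 = 405
triangle coeff Δ(4,2,4) = 1/13860
Σ_t [0,2]: t=0:+1/192 t=1:−1/36 t=2:+1/192 = -5/288
(3j)²=20/693 [(4 2 4; 0 0 0)], sign=-1
Σ_t [0,0]: t=0:+1/480 = 1/480
(3j)²=3/110 [(4 2 4; -1 -2 3)], sign=-1
⇒ 4πI² = 270/847
I = (+1)√(270/847/(4π)) = 0.15927046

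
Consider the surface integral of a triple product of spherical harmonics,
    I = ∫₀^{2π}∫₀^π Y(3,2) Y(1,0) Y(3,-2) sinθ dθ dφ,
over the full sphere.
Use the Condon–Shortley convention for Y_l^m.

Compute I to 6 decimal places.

0.000000

l₁+l₂+l₃=7 is odd: 3j(l;000)=0 ⇒ I=0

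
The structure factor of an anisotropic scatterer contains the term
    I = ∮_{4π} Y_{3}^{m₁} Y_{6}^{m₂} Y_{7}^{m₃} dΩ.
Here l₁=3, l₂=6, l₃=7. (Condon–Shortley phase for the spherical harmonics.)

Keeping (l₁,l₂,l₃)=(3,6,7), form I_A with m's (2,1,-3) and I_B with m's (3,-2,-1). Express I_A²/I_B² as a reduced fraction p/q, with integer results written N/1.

Same 3,6,7: normalisation and zero-m 3j drop out of the ratio.
A: Δ: 2! 4! 10! / 17! → 1/2042040; sum: t=0:+1/362880 t=1:−1/414720 = 1/2903040; 3j²(3 6 7; 2 1 -3) = Δ·Π!·Σ² = 25/68068  (sign +1)
B: Δ: 2! 4! 10! / 17! → 1/2042040; sum: t=0:+1/829440 = 1/829440; 3j²(3 6 7; 3 -2 -1) = Δ·Π!·Σ² = 35/2431  (sign +1)
I_A²/I_B² = (25/68068)/(35/2431) = 5/196

5/196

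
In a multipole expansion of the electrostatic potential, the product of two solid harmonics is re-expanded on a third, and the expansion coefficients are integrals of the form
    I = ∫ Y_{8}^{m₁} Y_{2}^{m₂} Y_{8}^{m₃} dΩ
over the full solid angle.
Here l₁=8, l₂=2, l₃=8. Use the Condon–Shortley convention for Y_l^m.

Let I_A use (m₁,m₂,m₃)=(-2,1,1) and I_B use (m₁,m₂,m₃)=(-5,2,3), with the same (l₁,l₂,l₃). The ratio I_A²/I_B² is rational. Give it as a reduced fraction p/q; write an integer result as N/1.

21/104

l's match ⇒ only the (l;m) 3-j factors differ between A and B.
A: triangle coeff Δ(8,2,8) = 1/348840; Σ_t [1,2]: t=1:−1/87091200 t=2:+1/58060800 = 1/174182400; (3j)²=7/2584 [(8 2 8; -2 1 1)], sign=-1
B: triangle coeff Δ(8,2,8) = 1/348840; Σ_t [2,2]: t=2:+1/958003200 = 1/958003200; (3j)²=13/969 [(8 2 8; -5 2 3)], sign=-1
I_A²/I_B² = (7/2584)/(13/969) = 21/104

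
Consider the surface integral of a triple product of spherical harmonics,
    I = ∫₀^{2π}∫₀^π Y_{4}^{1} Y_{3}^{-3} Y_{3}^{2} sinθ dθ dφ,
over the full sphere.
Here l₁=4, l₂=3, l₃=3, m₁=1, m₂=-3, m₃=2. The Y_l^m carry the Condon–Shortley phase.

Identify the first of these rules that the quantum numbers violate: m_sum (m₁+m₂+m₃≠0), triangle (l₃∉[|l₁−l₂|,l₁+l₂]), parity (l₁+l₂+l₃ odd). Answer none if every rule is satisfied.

azimuthal sum: 1 − 3 + 2 = 0  ✓
1 ≤ 3 ≤ 7 (triangle on l)  ✓
L = 4 + 3 + 3 = 10 (even)  ✓

none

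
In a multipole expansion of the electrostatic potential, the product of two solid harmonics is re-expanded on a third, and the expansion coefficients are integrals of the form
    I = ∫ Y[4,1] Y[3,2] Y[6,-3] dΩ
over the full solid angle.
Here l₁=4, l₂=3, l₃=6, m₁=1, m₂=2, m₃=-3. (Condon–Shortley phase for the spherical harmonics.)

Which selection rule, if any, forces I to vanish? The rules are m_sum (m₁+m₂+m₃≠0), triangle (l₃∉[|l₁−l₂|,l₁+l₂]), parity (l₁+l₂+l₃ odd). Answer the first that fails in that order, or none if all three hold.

azimuthal sum: 1 + 2 − 3 = 0  ✓
1 ≤ 6 ≤ 7 (triangle on l)  ✓
L = 4 + 3 + 6 = 13 (odd)  ✗

parity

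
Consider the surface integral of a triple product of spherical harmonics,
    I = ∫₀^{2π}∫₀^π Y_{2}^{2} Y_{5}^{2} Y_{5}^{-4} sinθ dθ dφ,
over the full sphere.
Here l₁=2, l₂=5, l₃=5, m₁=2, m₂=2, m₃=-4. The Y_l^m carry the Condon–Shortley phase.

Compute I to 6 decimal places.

-0.137240

Checks pass: Σm=0; 12 even; l₃=5∈[3,7].
(2·2+1)(2·5+1)(2·5+1) = 605
Δ: 2! 2! 8! / 13! → 1/38610
sum: t=0:+1/2880 t=1:−1/576 t=2:+1/2880 = -1/960
3j²(2 5 5; 0 0 0) = Δ·Π!·Σ² = 10/429  (sign +1)
sum: t=0:+1/20160 = 1/20160
3j²(2 5 5; 2 2 -4) = Δ·Π!·Σ² = 12/715  (sign -1)
combine: 4πI² = 605·10/429·12/715 = 40/169
take √, sign -1: I = -0.13724032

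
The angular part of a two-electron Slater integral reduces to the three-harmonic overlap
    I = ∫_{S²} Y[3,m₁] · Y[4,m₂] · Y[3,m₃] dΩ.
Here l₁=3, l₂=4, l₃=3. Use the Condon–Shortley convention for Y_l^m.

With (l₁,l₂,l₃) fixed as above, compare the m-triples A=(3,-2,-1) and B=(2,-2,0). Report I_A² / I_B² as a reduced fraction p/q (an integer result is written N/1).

l's match ⇒ only the (l;m) 3-j factors differ between A and B.
A: triangle coeff Δ(3,4,3) = 1/34650; Σ_t [0,0]: t=0:+1/192 = 1/192; (3j)²=3/77 [(3 4 3; 3 -2 -1)], sign=+1
B: triangle coeff Δ(3,4,3) = 1/34650; Σ_t [0,1]: t=0:+1/96 t=1:−1/72 = -1/288; (3j)²=1/462 [(3 4 3; 2 -2 0)], sign=+1
I_A²/I_B² = (3/77)/(1/462) = 18/1

18/1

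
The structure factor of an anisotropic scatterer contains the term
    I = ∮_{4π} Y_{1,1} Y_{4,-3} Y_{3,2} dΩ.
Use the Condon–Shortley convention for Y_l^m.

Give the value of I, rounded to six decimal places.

-0.282095

Checks pass: Σm=0; 8 even; l₃=3∈[3,5].
(2·1+1)(2·4+1)(2·3+1) = 189
Δ: 2! 0! 6! / 9! → 1/252
sum: t=1:−1/36 = -1/36
3j²(1 4 3; 0 0 0) = Δ·Π!·Σ² = 4/63  (sign +1)
sum: t=0:+1/240 = 1/240
3j²(1 4 3; 1 -3 2) = Δ·Π!·Σ² = 1/12  (sign -1)
combine: 4πI² = 189·4/63·1/12 = 1/1
take √, sign -1: I = -0.28209479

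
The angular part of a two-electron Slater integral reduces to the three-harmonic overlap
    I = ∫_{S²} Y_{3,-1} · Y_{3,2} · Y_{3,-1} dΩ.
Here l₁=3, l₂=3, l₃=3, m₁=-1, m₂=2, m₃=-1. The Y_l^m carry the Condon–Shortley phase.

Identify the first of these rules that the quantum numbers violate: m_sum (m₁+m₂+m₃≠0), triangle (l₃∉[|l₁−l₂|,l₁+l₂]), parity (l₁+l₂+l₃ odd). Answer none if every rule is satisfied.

m₁+m₂+m₃ = -1 + 2 − 1 = 0  ✓
triangle: |3−3|=0 ≤ l₃=3 ≤ 3+3=6  ✓
parity: l₁+l₂+l₃ = 9 is odd  ✗

parity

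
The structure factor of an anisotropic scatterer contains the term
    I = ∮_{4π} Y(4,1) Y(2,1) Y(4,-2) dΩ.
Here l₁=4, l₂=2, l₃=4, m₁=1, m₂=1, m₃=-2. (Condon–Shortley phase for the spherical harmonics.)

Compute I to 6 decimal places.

0.127700

m-sum 0 ✓  L=10 even ✓  2≤4≤6 ✓
Π(2lᵢ+1) = 9×5×9 = 405
triangle coeff Δ(4,2,4) = 1/13860
Σ_t [0,2]: t=0:+1/192 t=1:−1/36 t=2:+1/192 = -5/288
(3j)²=20/693 [(4 2 4; 0 0 0)], sign=-1
Σ_t [1,2]: t=1:−1/96 t=2:+1/240 = -1/160
(3j)²=27/1540 [(4 2 4; 1 1 -2)], sign=-1
⇒ 4πI² = 1215/5929
I = (+1)√(1215/5929/(4π)) = 0.12770047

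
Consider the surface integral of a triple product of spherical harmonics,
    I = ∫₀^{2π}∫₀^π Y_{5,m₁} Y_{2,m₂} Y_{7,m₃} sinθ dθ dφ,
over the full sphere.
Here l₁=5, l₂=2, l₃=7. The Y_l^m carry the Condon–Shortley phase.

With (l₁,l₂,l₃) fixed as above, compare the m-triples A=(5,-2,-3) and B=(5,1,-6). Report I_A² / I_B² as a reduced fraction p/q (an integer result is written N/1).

1/286

Same 5,2,7: normalisation and zero-m 3j drop out of the ratio.
A: Δ: 0! 10! 4! / 15! → 1/15015; sum: t=0:+1/87091200 = 1/87091200; 3j²(5 2 7; 5 -2 -3) = Δ·Π!·Σ² = 1/15015  (sign +1)
B: Δ: 0! 10! 4! / 15! → 1/15015; sum: t=0:+1/21772800 = 1/21772800; 3j²(5 2 7; 5 1 -6) = Δ·Π!·Σ² = 2/105  (sign -1)
I_A²/I_B² = (1/15015)/(2/105) = 1/286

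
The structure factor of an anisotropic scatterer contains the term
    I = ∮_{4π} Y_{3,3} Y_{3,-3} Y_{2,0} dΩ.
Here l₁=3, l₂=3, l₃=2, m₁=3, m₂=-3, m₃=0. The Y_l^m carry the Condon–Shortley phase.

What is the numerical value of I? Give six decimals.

0.210261

Rules hold: Σm=0, L=8 even, 0≤2≤6.
N = 7·7·5 = 245
Δ = 4!·2!·2!/9! = 1/3780
Racah Σ t=1..3: t=1:−1/24 t=2:+1/4 t=3:−1/24 = 1/6
⇒ 3j(3 3 2; 0 0 0)² = 4/105, sgn +1
Racah Σ t=0..0: t=0:+1/96 = 1/96
⇒ 3j(3 3 2; 3 -3 0)² = 5/84, sgn +1
4πI² = N·(3j₀)²·(3jₘ)² = 5/9
I = +1·√(0.555556/4π) = 0.21026104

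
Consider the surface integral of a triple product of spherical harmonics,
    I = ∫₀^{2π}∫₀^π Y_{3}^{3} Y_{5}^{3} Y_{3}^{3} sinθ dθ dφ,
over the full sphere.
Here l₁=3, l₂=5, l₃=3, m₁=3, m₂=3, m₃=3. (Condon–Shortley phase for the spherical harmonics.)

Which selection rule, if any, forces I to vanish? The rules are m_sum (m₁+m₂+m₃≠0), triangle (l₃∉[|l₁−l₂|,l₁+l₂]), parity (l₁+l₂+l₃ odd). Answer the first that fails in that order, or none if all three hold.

m₁+m₂+m₃ = 3 + 3 + 3 = 9  ✗
triangle: |3−5|=2 ≤ l₃=3 ≤ 3+5=8
parity: l₁+l₂+l₃ = 11 is odd

m_sum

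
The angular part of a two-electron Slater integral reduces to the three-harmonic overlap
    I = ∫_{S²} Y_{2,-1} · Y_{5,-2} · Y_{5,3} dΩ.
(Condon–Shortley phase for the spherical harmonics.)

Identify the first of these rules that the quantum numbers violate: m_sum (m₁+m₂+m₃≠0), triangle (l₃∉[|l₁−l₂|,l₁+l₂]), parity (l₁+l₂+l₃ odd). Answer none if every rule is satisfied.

Σmᵢ = 0  ✓
l₃∈[|l₁−l₂|,l₁+l₂]=[3,7], have l₃=5  ✓
Σlᵢ = 12 ⇒ even  ✓

none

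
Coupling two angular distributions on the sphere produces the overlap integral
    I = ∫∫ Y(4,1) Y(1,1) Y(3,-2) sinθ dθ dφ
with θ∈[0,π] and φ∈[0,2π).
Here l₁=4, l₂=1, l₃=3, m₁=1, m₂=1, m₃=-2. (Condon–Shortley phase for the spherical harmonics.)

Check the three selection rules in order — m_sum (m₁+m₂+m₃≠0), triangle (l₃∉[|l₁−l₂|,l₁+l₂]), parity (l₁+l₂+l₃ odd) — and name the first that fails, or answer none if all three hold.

none

m₁+m₂+m₃ = 1 + 1 − 2 = 0  ✓
triangle: |4−1|=3 ≤ l₃=3 ≤ 4+1=5  ✓
parity: l₁+l₂+l₃ = 8 is even  ✓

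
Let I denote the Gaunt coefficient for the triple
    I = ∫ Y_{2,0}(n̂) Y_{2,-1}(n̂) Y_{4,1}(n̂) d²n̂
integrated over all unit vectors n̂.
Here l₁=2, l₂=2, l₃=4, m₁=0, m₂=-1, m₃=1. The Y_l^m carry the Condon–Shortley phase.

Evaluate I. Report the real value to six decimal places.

-0.220728

m-sum 0 ✓  L=8 even ✓  0≤4≤4 ✓
Π(2lᵢ+1) = 5×5×9 = 225
triangle coeff Δ(2,2,4) = 1/630
Σ_t [0,0]: t=0:+1/16 = 1/16
(3j)²=2/35 [(2 2 4; 0 0 0)], sign=+1
Σ_t [0,0]: t=0:+1/24 = 1/24
(3j)²=1/21 [(2 2 4; 0 -1 1)], sign=-1
⇒ 4πI² = 30/49
I = (-1)√(30/49/(4π)) = -0.22072812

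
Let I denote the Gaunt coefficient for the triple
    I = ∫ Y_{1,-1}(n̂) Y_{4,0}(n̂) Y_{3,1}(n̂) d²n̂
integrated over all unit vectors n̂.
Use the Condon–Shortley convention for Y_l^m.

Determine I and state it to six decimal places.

Checks pass: Σm=0; 8 even; l₃=3∈[3,5].
(2·1+1)(2·4+1)(2·3+1) = 189
Δ: 2! 0! 6! / 9! → 1/252
sum: t=1:−1/36 = -1/36
3j²(1 4 3; 0 0 0) = Δ·Π!·Σ² = 4/63  (sign +1)
sum: t=2:+1/96 = 1/96
3j²(1 4 3; -1 0 1) = Δ·Π!·Σ² = 1/42  (sign +1)
combine: 4πI² = 189·4/63·1/42 = 2/7
take √, sign +1: I = 0.15078601

0.150786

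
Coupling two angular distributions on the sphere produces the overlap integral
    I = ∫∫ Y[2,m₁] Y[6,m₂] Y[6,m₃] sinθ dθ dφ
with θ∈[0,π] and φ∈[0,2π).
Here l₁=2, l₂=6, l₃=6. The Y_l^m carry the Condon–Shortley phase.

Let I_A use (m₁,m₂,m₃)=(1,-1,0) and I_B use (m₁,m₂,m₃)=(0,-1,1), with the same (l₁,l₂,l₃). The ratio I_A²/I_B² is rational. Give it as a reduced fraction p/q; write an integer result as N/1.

l's match ⇒ only the (l;m) 3-j factors differ between A and B.
A: triangle coeff Δ(2,6,6) = 1/90090; Σ_t [0,1]: t=0:+1/28800 t=1:−1/34560 = 1/172800; (3j)²=1/1430 [(2 6 6; 1 -1 0)], sign=+1
B: triangle coeff Δ(2,6,6) = 1/90090; Σ_t [0,2]: t=0:+1/57600 t=1:−1/17280 t=2:+1/120960 = -13/403200; (3j)²=13/770 [(2 6 6; 0 -1 1)], sign=+1
I_A²/I_B² = (1/1430)/(13/770) = 7/169

7/169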